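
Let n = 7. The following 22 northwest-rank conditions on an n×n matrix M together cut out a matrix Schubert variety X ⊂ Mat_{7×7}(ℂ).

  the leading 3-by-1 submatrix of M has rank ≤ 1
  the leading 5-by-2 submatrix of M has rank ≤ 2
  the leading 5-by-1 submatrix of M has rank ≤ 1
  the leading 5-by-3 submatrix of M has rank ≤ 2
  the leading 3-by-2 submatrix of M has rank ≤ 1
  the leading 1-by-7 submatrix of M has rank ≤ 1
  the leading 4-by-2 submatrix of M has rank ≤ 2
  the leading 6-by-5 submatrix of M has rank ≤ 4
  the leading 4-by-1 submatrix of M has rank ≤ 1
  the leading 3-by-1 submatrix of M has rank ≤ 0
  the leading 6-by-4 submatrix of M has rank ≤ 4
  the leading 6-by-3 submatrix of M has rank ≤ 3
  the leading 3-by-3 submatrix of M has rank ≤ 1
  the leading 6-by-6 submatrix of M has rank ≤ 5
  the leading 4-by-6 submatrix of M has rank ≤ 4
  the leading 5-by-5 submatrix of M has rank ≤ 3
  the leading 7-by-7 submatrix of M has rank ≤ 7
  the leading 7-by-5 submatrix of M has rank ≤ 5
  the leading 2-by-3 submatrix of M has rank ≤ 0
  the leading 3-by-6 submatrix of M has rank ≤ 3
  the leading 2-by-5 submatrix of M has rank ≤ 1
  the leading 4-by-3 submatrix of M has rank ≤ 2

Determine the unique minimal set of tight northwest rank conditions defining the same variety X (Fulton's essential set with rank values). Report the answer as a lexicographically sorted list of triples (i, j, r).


Propagating the 22 rank bounds to every northwest block:

  row 1: 0 | 0 | 0 | 1 | 1 | 1 | 1
  row 2: 0 | 0 | 0 | 1 | 1 | 2 | 2
  row 3: 0 | 1 | 1 | 2 | 2 | 3 | 3
  row 4: 1 | 2 | 2 | 3 | 3 | 4 | 4
  row 5: 1 | 2 | 2 | 3 | 3 | 4 | 5
  row 6: 1 | 2 | 3 | 4 | 4 | 5 | 6
  row 7: 1 | 2 | 3 | 4 | 5 | 6 | 7

so w = (4, 6, 2, 1, 7, 3, 5).

|D(w)|=10, |Ess(w)|=5:

[(2, 3, 0), (2, 5, 1), (3, 1, 0), (5, 3, 2), (5, 5, 3)]


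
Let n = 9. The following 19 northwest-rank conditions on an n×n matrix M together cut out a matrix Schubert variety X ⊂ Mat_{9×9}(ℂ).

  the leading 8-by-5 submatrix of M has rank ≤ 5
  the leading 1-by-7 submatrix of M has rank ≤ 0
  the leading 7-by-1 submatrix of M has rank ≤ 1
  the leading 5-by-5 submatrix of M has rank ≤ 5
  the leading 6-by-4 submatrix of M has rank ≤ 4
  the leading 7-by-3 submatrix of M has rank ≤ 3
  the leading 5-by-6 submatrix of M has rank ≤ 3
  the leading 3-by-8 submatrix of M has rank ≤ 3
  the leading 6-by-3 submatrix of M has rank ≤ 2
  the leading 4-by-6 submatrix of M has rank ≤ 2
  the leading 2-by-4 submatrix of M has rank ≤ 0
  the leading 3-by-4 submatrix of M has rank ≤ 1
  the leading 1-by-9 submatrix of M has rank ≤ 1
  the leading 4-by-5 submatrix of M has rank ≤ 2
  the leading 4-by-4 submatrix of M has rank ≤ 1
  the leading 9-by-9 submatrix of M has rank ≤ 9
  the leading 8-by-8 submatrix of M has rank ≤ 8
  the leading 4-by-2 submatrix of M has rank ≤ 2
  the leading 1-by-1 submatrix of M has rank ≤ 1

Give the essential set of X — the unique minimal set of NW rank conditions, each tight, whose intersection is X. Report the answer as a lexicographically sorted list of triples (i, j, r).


Recovering R(i,j) via the rank-extension bound from the 19 conditions:

  0 | 0 | 0 | 0 | 0 | 0 | 0 | 1 | 1
  0 | 0 | 0 | 0 | 1 | 1 | 1 | 2 | 2
  1 | 1 | 1 | 1 | 2 | 2 | 2 | 3 | 3
  1 | 1 | 1 | 1 | 2 | 2 | 3 | 4 | 4
  1 | 2 | 2 | 2 | 3 | 3 | 4 | 5 | 5
  1 | 2 | 2 | 3 | 4 | 4 | 5 | 6 | 6
  1 | 2 | 3 | 4 | 5 | 5 | 6 | 7 | 7
  1 | 2 | 3 | 4 | 5 | 6 | 7 | 8 | 8
  1 | 2 | 3 | 4 | 5 | 6 | 7 | 8 | 9

second differences of R give the permutation w = (8, 5, 1, 7, 2, 4, 3, 6, 9).

|D(w)|=16, |Ess(w)|=5:

[(1, 7, 0), (2, 4, 0), (4, 4, 1), (4, 6, 2), (6, 3, 2)]


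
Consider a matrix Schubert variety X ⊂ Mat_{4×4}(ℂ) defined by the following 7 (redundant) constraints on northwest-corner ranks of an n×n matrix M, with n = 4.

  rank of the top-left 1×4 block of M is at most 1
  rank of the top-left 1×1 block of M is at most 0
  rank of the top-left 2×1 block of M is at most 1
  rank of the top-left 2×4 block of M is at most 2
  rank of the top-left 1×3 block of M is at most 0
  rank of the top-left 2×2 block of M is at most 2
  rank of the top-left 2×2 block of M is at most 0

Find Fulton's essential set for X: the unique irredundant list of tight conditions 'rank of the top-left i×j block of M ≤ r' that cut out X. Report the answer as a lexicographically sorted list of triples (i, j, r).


Computing R[i][j] = min implied NW-rank bound (n=4, 7 conditions):

  0 | 0 | 0 | 1
  0 | 0 | 1 | 2
  1 | 1 | 2 | 3
  1 | 2 | 3 | 4

the unique w with this rank table is (4, 3, 1, 2).

|D(w)|=5, |Ess(w)|=2:

[(1, 3, 0), (2, 2, 0)]


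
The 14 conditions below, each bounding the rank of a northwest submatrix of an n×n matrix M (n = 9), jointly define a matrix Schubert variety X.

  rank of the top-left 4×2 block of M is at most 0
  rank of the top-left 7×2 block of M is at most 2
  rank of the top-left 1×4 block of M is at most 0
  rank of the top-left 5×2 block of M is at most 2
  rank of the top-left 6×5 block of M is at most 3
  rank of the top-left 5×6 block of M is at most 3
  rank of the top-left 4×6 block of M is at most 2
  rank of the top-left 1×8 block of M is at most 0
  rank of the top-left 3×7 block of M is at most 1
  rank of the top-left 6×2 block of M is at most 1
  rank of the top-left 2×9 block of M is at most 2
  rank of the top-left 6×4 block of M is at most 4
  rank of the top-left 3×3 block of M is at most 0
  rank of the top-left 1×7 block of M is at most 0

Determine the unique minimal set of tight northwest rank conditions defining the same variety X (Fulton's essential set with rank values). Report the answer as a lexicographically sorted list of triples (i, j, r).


Recovering R(i,j) via the rank-extension bound from the 14 conditions:

  0 0 0 0 0 0 0 0 1
  0 0 0 1 1 1 1 1 2
  0 0 0 1 1 1 1 2 3
  0 0 1 2 2 2 2 3 4
  1 1 2 3 3 3 3 4 5
  1 1 2 3 3 4 4 5 6
  1 2 3 4 4 5 5 6 7
  1 2 3 4 5 6 6 7 8
  1 2 3 4 5 6 7 8 9

giving w = (9, 4, 8, 3, 1, 6, 2, 5, 7) via Δ²R.

ℓ(w)=21; the 6 essential cells (i,j,r):

[(1, 8, 0), (3, 3, 0), (3, 7, 1), (4, 2, 0), (6, 2, 1), (6, 5, 3)]


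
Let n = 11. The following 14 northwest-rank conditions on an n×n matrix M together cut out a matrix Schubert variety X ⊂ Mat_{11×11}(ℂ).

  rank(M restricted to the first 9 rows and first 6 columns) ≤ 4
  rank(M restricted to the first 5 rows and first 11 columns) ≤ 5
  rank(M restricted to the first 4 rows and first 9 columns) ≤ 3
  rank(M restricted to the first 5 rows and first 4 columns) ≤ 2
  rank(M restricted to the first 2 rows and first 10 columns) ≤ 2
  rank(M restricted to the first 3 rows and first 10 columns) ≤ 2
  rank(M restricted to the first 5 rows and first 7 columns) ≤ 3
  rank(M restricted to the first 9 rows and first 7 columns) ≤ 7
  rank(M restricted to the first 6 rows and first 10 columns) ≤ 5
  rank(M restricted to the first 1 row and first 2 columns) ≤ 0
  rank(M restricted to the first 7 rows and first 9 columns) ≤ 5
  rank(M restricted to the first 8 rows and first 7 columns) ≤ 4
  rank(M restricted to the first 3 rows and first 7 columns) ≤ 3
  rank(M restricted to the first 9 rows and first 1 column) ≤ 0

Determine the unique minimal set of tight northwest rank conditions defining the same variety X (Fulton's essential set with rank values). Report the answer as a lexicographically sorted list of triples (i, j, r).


Reconstructing r_w from the 14 given conditions:

  row 1: 0  0  1  1  1  1  1  1  1  1  1
  row 2: 0  1  2  2  2  2  2  2  2  2  2
  row 3: 0  1  2  2  2  2  2  2  2  2  3
  row 4: 0  1  2  2  3  3  3  3  3  3  4
  row 5: 0  1  2  2  3  3  3  4  4  4  5
  row 6: 0  1  2  3  4  4  4  5  5  5  6
  row 7: 0  1  2  3  4  4  4  5  5  6  7
  row 8: 0  1  2  3  4  4  4  5  6  7  8
  row 9: 0  1  2  3  4  4  5  6  7  8  9
  row 10: 1  2  3  4  5  5  6  7  8  9  10
  row 11: 1  2  3  4  5  6  7  8  9  10  11

so w = (3, 2, 11, 5, 8, 4, 10, 9, 7, 1, 6).

8 SE-corners of the 27-cell Rothe diagram give Ess(w):

[(1, 2, 0), (3, 10, 2), (5, 4, 2), (5, 7, 3), (7, 9, 5), (8, 7, 4), (9, 1, 0), (9, 6, 4)]


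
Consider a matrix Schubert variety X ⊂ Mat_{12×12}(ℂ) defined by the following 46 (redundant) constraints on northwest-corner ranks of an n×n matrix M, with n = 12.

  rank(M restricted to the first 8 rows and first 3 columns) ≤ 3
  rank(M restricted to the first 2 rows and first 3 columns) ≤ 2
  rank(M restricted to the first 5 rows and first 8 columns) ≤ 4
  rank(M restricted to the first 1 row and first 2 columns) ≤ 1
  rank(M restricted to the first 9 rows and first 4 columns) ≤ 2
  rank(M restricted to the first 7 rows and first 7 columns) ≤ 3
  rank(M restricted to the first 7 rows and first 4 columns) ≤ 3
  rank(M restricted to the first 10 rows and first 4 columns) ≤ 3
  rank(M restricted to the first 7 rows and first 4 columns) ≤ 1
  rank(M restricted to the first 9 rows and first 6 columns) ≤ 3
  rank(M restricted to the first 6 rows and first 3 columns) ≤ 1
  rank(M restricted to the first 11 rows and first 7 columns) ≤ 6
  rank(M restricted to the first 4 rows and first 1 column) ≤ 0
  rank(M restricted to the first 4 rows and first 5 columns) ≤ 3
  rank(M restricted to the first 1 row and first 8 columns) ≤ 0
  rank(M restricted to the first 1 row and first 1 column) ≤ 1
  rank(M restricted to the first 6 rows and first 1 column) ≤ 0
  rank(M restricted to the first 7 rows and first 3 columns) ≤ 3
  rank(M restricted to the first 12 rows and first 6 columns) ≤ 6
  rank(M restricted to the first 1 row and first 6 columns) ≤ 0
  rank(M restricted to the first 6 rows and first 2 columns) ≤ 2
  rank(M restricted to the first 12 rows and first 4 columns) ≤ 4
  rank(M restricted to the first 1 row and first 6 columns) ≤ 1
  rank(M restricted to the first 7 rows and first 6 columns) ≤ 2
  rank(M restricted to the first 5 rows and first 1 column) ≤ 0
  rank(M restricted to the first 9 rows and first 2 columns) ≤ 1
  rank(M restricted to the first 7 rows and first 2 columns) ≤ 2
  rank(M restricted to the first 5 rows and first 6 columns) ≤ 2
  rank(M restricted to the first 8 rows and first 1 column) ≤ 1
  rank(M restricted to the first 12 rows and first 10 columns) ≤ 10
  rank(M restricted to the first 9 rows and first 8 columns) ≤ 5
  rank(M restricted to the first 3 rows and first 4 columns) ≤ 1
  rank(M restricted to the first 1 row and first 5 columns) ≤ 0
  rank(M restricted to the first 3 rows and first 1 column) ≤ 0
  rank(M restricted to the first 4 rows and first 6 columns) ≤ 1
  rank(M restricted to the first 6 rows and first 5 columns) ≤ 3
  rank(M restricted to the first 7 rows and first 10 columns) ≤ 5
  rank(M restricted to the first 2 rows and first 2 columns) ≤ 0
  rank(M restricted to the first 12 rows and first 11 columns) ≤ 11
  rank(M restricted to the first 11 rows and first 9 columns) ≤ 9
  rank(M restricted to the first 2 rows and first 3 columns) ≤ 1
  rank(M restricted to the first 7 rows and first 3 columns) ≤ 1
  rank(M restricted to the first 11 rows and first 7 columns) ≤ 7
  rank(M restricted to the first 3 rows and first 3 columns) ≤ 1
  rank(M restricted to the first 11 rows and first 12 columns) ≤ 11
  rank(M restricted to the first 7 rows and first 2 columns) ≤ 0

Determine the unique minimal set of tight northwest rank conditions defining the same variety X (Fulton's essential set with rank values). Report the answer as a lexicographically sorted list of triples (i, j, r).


Computing R[i][j] = min implied NW-rank bound (n=12, 46 conditions):

  0  0  0  0  0  0  0  0  1  1  1  1
  0  0  1  1  1  1  1  1  2  2  2  2
  0  0  1  1  1  1  2  2  3  3  3  3
  0  0  1  1  1  1  2  3  4  4  4  4
  0  0  1  1  2  2  3  4  5  5  5  5
  0  0  1  1  2  2  3  4  5  5  6  6
  0  0  1  1  2  2  3  4  5  5  6  7
  1  1  2  2  3  3  4  5  6  6  7  8
  1  1  2  2  3  3  4  5  6  7  8  9
  1  2  3  3  4  4  5  6  7  8  9  10
  1  2  3  4  5  5  6  7  8  9  10  11
  1  2  3  4  5  6  7  8  9  10  11  12

the unique w with this rank table is (9, 3, 7, 8, 5, 11, 12, 1, 10, 2, 4, 6).

|D(w)|=36, |Ess(w)|=9:

[(1, 8, 0), (4, 6, 1), (7, 2, 0), (7, 4, 1), (7, 6, 2), (7, 10, 5), (9, 2, 1), (9, 4, 2), (9, 6, 3)]


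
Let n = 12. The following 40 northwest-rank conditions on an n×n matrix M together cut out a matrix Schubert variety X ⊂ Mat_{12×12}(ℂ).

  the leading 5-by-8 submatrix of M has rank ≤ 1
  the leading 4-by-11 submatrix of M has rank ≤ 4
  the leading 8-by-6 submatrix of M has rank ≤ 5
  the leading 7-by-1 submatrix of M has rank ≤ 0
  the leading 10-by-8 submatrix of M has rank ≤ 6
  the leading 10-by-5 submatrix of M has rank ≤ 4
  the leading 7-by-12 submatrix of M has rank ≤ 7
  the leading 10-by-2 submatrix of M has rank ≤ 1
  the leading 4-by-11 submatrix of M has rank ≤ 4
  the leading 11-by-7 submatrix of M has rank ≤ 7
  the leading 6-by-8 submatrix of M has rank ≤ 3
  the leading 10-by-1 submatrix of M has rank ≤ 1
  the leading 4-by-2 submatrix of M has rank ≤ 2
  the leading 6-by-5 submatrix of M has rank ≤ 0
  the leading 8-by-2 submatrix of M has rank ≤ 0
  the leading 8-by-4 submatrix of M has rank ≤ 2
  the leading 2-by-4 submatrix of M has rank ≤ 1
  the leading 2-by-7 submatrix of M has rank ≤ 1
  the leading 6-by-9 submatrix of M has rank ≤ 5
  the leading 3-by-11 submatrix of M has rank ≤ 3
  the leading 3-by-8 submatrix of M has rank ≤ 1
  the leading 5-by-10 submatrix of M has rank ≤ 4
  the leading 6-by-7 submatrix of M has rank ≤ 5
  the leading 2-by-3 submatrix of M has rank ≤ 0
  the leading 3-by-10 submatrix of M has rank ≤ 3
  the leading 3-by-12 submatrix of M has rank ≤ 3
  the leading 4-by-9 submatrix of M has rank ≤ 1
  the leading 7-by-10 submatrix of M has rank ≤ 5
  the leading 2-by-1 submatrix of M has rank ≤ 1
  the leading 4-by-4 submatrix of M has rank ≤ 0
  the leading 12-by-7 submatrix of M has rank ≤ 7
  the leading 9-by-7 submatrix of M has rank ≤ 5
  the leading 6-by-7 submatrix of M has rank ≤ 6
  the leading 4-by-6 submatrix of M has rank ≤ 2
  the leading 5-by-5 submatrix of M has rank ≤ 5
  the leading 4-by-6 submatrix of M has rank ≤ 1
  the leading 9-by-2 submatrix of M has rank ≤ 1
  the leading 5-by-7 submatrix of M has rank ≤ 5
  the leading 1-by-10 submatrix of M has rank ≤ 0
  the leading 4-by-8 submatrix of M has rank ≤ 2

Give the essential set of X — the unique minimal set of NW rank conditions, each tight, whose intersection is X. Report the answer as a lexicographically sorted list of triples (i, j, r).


Computing R[i][j] = min implied NW-rank bound (n=12, 40 conditions):

  row 1: 0  0  0  0  0  0  0  0  0  0  1  1
  row 2: 0  0  0  0  0  1  1  1  1  1  2  2
  row 3: 0  0  0  0  0  1  1  1  1  2  3  3
  row 4: 0  0  0  0  0  1  1  1  1  2  3  4
  row 5: 0  0  0  0  0  1  1  1  2  3  4  5
  row 6: 0  0  0  0  0  1  2  2  3  4  5  6
  row 7: 0  0  1  1  1  2  3  3  4  5  6  7
  row 8: 0  0  1  2  2  3  4  4  5  6  7  8
  row 9: 1  1  2  3  3  4  5  5  6  7  8  9
  row 10: 1  1  2  3  4  5  6  6  7  8  9  10
  row 11: 1  2  3  4  5  6  7  7  8  9  10  11
  row 12: 1  2  3  4  5  6  7  8  9  10  11  12

so w = (11, 6, 10, 12, 9, 7, 3, 4, 1, 5, 2, 8).

D(w) has 48 cells with 6 SE-corners; essential set:

[(1, 10, 0), (4, 9, 1), (5, 8, 1), (6, 5, 0), (8, 2, 0), (10, 2, 1)]


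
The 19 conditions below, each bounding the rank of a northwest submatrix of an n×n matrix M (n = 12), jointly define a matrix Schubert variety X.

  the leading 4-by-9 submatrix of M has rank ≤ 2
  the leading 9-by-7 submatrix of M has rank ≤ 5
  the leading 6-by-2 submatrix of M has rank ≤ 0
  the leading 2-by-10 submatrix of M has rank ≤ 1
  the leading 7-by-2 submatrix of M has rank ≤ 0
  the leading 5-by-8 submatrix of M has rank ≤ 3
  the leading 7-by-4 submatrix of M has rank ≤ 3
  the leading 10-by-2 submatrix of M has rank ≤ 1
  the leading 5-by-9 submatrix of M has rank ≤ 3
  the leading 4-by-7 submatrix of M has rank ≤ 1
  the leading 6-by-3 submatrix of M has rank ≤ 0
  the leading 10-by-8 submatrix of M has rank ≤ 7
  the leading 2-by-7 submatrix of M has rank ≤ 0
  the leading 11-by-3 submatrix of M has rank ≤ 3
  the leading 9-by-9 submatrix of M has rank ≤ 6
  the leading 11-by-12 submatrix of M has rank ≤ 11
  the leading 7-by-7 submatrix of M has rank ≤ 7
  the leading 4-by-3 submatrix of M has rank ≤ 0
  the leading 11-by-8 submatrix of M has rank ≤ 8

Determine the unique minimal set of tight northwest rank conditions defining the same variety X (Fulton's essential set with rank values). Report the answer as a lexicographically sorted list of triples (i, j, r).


The tightest implied rank at each (i,j), from the 19 conditions:

  R[1]: 0 | 0 | 0 | 0 | 0 | 0 | 0 | 1 | 1 | 1 | 1 | 1
  R[2]: 0 | 0 | 0 | 0 | 0 | 0 | 0 | 1 | 1 | 1 | 2 | 2
  R[3]: 0 | 0 | 0 | 1 | 1 | 1 | 1 | 2 | 2 | 2 | 3 | 3
  R[4]: 0 | 0 | 0 | 1 | 1 | 1 | 1 | 2 | 2 | 3 | 4 | 4
  R[5]: 0 | 0 | 0 | 1 | 2 | 2 | 2 | 3 | 3 | 4 | 5 | 5
  R[6]: 0 | 0 | 0 | 1 | 2 | 3 | 3 | 4 | 4 | 5 | 6 | 6
  R[7]: 0 | 0 | 1 | 2 | 3 | 4 | 4 | 5 | 5 | 6 | 7 | 7
  R[8]: 1 | 1 | 2 | 3 | 4 | 5 | 5 | 6 | 6 | 7 | 8 | 8
  R[9]: 1 | 1 | 2 | 3 | 4 | 5 | 5 | 6 | 6 | 7 | 8 | 9
  R[10]: 1 | 1 | 2 | 3 | 4 | 5 | 6 | 7 | 7 | 8 | 9 | 10
  R[11]: 1 | 2 | 3 | 4 | 5 | 6 | 7 | 8 | 8 | 9 | 10 | 11
  R[12]: 1 | 2 | 3 | 4 | 5 | 6 | 7 | 8 | 9 | 10 | 11 | 12

giving w = (8, 11, 4, 10, 5, 6, 3, 1, 12, 7, 2, 9) via Δ²R.

Fulton essential set (9 of the 38 Rothe cells):

[(2, 7, 0), (2, 10, 1), (4, 7, 1), (4, 9, 2), (6, 3, 0), (7, 2, 0), (9, 7, 5), (9, 9, 6), (10, 2, 1)]


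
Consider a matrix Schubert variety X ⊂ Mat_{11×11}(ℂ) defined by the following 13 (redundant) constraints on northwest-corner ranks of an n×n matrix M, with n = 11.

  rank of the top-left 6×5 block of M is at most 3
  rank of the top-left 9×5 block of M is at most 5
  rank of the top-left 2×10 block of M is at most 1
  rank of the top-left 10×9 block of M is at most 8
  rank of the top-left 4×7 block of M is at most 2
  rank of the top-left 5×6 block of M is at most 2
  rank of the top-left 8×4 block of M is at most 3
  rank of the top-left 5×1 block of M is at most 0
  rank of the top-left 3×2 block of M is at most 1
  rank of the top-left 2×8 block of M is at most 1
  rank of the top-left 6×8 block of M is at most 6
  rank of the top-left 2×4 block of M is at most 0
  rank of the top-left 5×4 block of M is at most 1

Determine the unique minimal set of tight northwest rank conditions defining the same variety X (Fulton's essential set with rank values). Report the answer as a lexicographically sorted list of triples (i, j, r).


Propagating the 13 rank bounds to every northwest block:

  R[1]: 0, 0, 0, 0, 1, 1, 1, 1, 1, 1, 1
  R[2]: 0, 0, 0, 0, 1, 1, 1, 1, 1, 1, 2
  R[3]: 0, 1, 1, 1, 2, 2, 2, 2, 2, 2, 3
  R[4]: 0, 1, 1, 1, 2, 2, 2, 3, 3, 3, 4
  R[5]: 0, 1, 1, 1, 2, 2, 3, 4, 4, 4, 5
  R[6]: 1, 2, 2, 2, 3, 3, 4, 5, 5, 5, 6
  R[7]: 1, 2, 3, 3, 4, 4, 5, 6, 6, 6, 7
  R[8]: 1, 2, 3, 3, 4, 5, 6, 7, 7, 7, 8
  R[9]: 1, 2, 3, 4, 5, 6, 7, 8, 8, 8, 9
  R[10]: 1, 2, 3, 4, 5, 6, 7, 8, 8, 9, 10
  R[11]: 1, 2, 3, 4, 5, 6, 7, 8, 9, 10, 11

reading off 1-entries of Δ²R: w = (5, 11, 2, 8, 7, 1, 3, 6, 4, 10, 9).

D(w) has 25 cells with 8 SE-corners; essential set:

[(2, 4, 0), (2, 10, 1), (4, 7, 2), (5, 1, 0), (5, 4, 1), (5, 6, 2), (8, 4, 3), (10, 9, 8)]


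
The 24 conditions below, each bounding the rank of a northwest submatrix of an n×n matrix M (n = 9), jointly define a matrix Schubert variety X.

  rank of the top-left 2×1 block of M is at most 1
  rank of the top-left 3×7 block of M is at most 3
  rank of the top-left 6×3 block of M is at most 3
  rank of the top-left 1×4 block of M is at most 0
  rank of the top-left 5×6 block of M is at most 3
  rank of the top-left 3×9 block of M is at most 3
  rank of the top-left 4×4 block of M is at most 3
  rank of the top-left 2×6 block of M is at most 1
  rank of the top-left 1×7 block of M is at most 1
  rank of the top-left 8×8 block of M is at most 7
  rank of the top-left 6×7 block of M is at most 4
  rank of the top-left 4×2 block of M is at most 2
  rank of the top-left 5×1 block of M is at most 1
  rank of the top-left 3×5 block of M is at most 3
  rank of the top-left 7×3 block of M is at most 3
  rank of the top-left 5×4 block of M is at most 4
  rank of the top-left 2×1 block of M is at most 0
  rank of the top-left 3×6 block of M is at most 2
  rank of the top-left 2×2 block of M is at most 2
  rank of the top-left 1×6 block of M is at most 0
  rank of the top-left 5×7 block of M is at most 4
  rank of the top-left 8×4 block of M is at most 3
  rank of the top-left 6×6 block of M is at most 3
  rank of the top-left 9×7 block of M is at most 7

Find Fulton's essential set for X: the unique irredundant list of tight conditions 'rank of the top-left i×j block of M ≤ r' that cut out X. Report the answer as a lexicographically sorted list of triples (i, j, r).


The tightest implied rank at each (i,j), from the 24 conditions:

  row 1: 0  0  0  0  0  0  1  1  1
  row 2: 0  1  1  1  1  1  2  2  2
  row 3: 1  2  2  2  2  2  3  3  3
  row 4: 1  2  3  3  3  3  4  4  4
  row 5: 1  2  3  3  3  3  4  5  5
  row 6: 1  2  3  3  3  3  4  5  6
  row 7: 1  2  3  3  4  4  5  6  7
  row 8: 1  2  3  3  4  5  6  7  8
  row 9: 1  2  3  4  5  6  7  8  9

so w = (7, 2, 1, 3, 8, 9, 5, 6, 4).

Fulton essential set (4 of the 15 Rothe cells):

[(1, 6, 0), (2, 1, 0), (6, 6, 3), (8, 4, 3)]


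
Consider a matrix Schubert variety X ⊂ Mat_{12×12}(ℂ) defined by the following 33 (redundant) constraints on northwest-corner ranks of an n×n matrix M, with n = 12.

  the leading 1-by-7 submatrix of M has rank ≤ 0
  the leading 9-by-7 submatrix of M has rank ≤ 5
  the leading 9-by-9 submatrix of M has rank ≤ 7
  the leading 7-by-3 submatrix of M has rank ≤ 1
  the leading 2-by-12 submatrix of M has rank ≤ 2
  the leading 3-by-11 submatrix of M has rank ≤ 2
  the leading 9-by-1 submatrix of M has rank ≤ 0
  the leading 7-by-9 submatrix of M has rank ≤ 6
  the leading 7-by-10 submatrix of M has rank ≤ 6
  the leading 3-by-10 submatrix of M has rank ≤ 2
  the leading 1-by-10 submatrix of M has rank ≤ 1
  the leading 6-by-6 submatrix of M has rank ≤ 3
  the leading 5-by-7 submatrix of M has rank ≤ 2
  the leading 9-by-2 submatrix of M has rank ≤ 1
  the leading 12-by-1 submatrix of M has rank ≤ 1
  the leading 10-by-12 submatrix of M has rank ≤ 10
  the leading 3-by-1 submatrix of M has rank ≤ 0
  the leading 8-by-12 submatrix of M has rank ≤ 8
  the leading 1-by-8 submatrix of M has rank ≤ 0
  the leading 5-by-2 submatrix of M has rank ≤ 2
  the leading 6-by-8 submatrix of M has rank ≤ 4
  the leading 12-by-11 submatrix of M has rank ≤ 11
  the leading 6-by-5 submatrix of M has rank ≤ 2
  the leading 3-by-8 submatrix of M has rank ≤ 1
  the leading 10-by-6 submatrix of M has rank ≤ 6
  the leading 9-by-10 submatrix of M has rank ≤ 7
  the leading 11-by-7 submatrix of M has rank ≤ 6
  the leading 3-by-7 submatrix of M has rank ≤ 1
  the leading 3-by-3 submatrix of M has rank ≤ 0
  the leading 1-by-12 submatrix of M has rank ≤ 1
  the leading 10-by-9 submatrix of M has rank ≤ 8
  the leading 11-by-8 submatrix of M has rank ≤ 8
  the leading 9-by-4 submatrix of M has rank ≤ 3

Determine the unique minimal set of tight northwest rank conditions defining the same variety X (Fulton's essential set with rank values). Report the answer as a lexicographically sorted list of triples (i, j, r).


Recovering R(i,j) via the rank-extension bound from the 33 conditions:

  i=1: 0, 0, 0, 0, 0, 0, 0, 0, 1, 1, 1, 1
  i=2: 0, 0, 0, 1, 1, 1, 1, 1, 2, 2, 2, 2
  i=3: 0, 0, 0, 1, 1, 1, 1, 1, 2, 2, 2, 3
  i=4: 0, 1, 1, 2, 2, 2, 2, 2, 3, 3, 3, 4
  i=5: 0, 1, 1, 2, 2, 2, 2, 3, 4, 4, 4, 5
  i=6: 0, 1, 1, 2, 2, 3, 3, 4, 5, 5, 5, 6
  i=7: 0, 1, 1, 2, 3, 4, 4, 5, 6, 6, 6, 7
  i=8: 0, 1, 2, 3, 4, 5, 5, 6, 7, 7, 7, 8
  i=9: 0, 1, 2, 3, 4, 5, 5, 6, 7, 7, 8, 9
  i=10: 1, 2, 3, 4, 5, 6, 6, 7, 8, 8, 9, 10
  i=11: 1, 2, 3, 4, 5, 6, 6, 7, 8, 9, 10, 11
  i=12: 1, 2, 3, 4, 5, 6, 7, 8, 9, 10, 11, 12

the unique w with this rank table is (9, 4, 12, 2, 8, 6, 5, 3, 11, 1, 10, 7).

Rothe diagram D(w) (36 cells), 11 SE-corners (essential conditions):

[(1, 8, 0), (3, 3, 0), (3, 8, 1), (3, 11, 2), (5, 7, 2), (6, 5, 2), (7, 3, 1), (9, 1, 0), (9, 7, 5), (9, 10, 7), (11, 7, 6)]


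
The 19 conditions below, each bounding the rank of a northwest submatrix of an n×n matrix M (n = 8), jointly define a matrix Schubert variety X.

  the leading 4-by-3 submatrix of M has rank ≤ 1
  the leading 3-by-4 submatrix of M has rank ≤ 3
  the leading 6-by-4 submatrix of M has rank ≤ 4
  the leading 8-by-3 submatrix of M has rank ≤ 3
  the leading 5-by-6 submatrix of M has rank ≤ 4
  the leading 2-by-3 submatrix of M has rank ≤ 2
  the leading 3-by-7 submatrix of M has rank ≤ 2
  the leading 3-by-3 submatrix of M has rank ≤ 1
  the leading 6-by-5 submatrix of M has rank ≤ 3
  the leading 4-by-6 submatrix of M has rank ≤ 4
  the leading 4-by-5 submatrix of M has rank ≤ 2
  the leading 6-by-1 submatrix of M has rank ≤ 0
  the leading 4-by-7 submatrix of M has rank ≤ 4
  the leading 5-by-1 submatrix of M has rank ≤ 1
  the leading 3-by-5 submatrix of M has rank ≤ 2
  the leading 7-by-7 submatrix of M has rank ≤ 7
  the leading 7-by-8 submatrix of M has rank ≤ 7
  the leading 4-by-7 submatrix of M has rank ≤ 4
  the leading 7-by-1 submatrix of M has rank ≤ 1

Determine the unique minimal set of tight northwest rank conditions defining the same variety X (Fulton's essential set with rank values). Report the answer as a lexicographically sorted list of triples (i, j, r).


Propagating the 19 rank bounds to every northwest block:

  i=1: 0, 1, 1, 1, 1, 1, 1, 1
  i=2: 0, 1, 1, 2, 2, 2, 2, 2
  i=3: 0, 1, 1, 2, 2, 2, 2, 3
  i=4: 0, 1, 1, 2, 2, 3, 3, 4
  i=5: 0, 1, 2, 3, 3, 4, 4, 5
  i=6: 0, 1, 2, 3, 3, 4, 5, 6
  i=7: 1, 2, 3, 4, 4, 5, 6, 7
  i=8: 1, 2, 3, 4, 5, 6, 7, 8

giving w = (2, 4, 8, 6, 3, 7, 1, 5) via Δ²R.

D(w) has 14 cells with 5 SE-corners; essential set:

[(3, 7, 2), (4, 3, 1), (4, 5, 2), (6, 1, 0), (6, 5, 3)]


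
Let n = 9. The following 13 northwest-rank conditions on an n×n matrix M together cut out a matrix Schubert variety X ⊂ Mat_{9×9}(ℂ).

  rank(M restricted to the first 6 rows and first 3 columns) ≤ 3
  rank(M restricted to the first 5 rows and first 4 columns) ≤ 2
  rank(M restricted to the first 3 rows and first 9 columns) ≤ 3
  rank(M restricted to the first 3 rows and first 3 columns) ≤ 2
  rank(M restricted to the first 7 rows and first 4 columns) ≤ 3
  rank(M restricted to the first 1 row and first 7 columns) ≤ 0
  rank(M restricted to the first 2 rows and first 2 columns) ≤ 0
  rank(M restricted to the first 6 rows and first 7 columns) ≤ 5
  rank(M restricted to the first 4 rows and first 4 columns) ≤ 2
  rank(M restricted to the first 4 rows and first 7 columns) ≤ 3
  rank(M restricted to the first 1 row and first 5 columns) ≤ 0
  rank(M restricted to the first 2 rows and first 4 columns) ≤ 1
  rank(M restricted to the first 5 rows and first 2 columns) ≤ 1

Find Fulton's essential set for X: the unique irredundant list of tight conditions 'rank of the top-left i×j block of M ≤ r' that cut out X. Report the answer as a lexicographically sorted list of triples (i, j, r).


Rank table r_w(9×9) implied by the 13 constraints:

  R[1]: 0 0 0 0 0 0 0 1 1
  R[2]: 0 0 1 1 1 1 1 2 2
  R[3]: 1 1 2 2 2 2 2 3 3
  R[4]: 1 1 2 2 3 3 3 4 4
  R[5]: 1 1 2 2 3 4 4 5 5
  R[6]: 1 2 3 3 4 5 5 6 6
  R[7]: 1 2 3 3 4 5 6 7 7
  R[8]: 1 2 3 4 5 6 7 8 8
  R[9]: 1 2 3 4 5 6 7 8 9

second differences of R give the permutation w = (8, 3, 1, 5, 6, 2, 7, 4, 9).

Fulton essential set (5 of the 14 Rothe cells):

[(1, 7, 0), (2, 2, 0), (5, 2, 1), (5, 4, 2), (7, 4, 3)]


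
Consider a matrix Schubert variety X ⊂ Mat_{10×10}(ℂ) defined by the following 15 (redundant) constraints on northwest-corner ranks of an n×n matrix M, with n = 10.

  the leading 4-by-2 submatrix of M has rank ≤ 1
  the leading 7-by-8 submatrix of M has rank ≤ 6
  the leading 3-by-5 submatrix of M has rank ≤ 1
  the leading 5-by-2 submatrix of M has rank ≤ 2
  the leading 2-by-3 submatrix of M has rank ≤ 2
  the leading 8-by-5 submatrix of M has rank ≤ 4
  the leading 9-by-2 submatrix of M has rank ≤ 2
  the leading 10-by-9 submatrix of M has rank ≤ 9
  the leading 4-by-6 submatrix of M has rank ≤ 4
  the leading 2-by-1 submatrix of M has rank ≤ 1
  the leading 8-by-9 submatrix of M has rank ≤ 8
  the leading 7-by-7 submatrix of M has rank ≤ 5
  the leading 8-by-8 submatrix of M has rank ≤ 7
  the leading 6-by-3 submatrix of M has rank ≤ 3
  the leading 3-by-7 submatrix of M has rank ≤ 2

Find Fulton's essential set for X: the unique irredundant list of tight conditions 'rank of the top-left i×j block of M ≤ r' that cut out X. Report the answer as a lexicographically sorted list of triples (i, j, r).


Rank table r_w(10×10) implied by the 15 constraints:

  row 1: 1, 1, 1, 1, 1, 1, 1, 1, 1, 1
  row 2: 1, 1, 1, 1, 1, 2, 2, 2, 2, 2
  row 3: 1, 1, 1, 1, 1, 2, 2, 3, 3, 3
  row 4: 1, 1, 2, 2, 2, 3, 3, 4, 4, 4
  row 5: 1, 2, 3, 3, 3, 4, 4, 5, 5, 5
  row 6: 1, 2, 3, 4, 4, 5, 5, 6, 6, 6
  row 7: 1, 2, 3, 4, 4, 5, 5, 6, 7, 7
  row 8: 1, 2, 3, 4, 4, 5, 6, 7, 8, 8
  row 9: 1, 2, 3, 4, 5, 6, 7, 8, 9, 9
  row 10: 1, 2, 3, 4, 5, 6, 7, 8, 9, 10

reading off 1-entries of Δ²R: w = (1, 6, 8, 3, 2, 4, 9, 7, 5, 10).

|D(w)|=13, |Ess(w)|=5:

[(3, 5, 1), (3, 7, 2), (4, 2, 1), (7, 7, 5), (8, 5, 4)]


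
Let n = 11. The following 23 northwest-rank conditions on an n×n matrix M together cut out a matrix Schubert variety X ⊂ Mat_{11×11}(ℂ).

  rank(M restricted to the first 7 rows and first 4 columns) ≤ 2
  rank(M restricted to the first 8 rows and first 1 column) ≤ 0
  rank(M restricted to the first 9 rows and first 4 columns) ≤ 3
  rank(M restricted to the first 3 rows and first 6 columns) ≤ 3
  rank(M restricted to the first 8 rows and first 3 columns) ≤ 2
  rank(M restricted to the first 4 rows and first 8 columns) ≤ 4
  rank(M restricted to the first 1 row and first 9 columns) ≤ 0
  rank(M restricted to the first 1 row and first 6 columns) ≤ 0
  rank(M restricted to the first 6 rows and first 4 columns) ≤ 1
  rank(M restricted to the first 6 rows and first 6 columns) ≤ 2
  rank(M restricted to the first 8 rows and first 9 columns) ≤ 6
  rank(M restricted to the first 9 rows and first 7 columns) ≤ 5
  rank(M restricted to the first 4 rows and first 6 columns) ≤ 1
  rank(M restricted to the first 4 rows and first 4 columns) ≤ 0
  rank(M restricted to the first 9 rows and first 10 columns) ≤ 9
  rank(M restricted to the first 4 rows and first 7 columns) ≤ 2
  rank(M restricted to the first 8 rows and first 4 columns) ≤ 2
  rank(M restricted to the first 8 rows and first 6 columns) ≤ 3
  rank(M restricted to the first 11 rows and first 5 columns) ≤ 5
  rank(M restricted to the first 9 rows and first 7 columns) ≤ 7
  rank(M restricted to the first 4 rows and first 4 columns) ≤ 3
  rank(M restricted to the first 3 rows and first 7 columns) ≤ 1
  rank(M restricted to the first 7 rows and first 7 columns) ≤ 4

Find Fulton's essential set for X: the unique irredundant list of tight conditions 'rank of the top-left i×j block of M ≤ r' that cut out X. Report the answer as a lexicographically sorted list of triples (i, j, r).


The tightest implied rank at each (i,j), from the 23 conditions:

  R[1]: 0 0 0 0 0 0 0 0 0 1 1
  R[2]: 0 0 0 0 1 1 1 1 1 2 2
  R[3]: 0 0 0 0 1 1 1 2 2 3 3
  R[4]: 0 0 0 0 1 1 2 3 3 4 4
  R[5]: 0 1 1 1 2 2 3 4 4 5 5
  R[6]: 0 1 1 1 2 2 3 4 5 6 6
  R[7]: 0 1 2 2 3 3 4 5 6 7 7
  R[8]: 0 1 2 2 3 3 4 5 6 7 8
  R[9]: 1 2 3 3 4 4 5 6 7 8 9
  R[10]: 1 2 3 4 5 5 6 7 8 9 10
  R[11]: 1 2 3 4 5 6 7 8 9 10 11

giving w = (10, 5, 8, 7, 2, 9, 3, 11, 1, 4, 6) via Δ²R.

Fulton essential set (9 of the 33 Rothe cells):

[(1, 9, 0), (3, 7, 1), (4, 4, 0), (4, 6, 1), (6, 4, 1), (6, 6, 2), (8, 1, 0), (8, 4, 2), (8, 6, 3)]


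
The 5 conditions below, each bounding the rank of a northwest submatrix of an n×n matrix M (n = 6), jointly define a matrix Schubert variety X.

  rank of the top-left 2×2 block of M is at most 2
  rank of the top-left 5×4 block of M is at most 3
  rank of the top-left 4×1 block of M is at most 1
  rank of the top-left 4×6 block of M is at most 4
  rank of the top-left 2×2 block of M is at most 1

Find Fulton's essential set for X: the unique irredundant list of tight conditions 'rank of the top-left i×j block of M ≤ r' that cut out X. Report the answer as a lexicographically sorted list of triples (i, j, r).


Recovering R(i,j) via the rank-extension bound from the 5 conditions:

  row 1: 1 1 1 1 1 1
  row 2: 1 1 2 2 2 2
  row 3: 1 2 3 3 3 3
  row 4: 1 2 3 3 4 4
  row 5: 1 2 3 3 4 5
  row 6: 1 2 3 4 5 6

giving w = (1, 3, 2, 5, 6, 4) via Δ²R.

2 SE-corners of the 3-cell Rothe diagram give Ess(w):

[(2, 2, 1), (5, 4, 3)]


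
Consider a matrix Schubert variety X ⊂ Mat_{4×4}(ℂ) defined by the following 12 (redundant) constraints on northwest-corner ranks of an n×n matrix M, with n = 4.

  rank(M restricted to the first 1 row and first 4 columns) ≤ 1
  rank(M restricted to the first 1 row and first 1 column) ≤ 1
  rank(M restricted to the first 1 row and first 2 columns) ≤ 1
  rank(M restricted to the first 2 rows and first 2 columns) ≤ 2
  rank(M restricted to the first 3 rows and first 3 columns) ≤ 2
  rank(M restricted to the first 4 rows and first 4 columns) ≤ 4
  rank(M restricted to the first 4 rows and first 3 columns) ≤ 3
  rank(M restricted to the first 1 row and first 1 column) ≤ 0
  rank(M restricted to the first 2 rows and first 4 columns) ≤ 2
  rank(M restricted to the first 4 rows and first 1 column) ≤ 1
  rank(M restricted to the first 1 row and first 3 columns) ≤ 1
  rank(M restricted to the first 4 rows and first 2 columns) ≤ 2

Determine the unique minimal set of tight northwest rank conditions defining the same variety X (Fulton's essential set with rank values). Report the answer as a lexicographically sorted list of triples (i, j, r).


Propagating the 12 rank bounds to every northwest block:

  i=1: 0 1 1 1
  i=2: 1 2 2 2
  i=3: 1 2 2 3
  i=4: 1 2 3 4

so w = (2, 1, 4, 3).

2 SE-corners of the 2-cell Rothe diagram give Ess(w):

[(1, 1, 0), (3, 3, 2)]


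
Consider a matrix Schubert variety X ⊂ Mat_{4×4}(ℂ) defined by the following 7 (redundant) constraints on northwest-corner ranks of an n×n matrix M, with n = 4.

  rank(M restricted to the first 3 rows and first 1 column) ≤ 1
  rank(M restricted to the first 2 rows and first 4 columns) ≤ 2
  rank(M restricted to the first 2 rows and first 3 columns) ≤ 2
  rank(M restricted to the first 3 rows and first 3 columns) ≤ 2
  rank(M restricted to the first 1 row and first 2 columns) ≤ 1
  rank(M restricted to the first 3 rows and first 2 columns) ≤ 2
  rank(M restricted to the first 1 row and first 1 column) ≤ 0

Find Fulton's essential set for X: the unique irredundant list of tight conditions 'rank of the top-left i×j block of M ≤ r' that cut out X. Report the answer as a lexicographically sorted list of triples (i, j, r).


Recovering R(i,j) via the rank-extension bound from the 7 conditions:

  row 1: 0 | 1 | 1 | 1
  row 2: 1 | 2 | 2 | 2
  row 3: 1 | 2 | 2 | 3
  row 4: 1 | 2 | 3 | 4

giving w = (2, 1, 4, 3) via Δ²R.

Fulton essential set (2 of the 2 Rothe cells):

[(1, 1, 0), (3, 3, 2)]


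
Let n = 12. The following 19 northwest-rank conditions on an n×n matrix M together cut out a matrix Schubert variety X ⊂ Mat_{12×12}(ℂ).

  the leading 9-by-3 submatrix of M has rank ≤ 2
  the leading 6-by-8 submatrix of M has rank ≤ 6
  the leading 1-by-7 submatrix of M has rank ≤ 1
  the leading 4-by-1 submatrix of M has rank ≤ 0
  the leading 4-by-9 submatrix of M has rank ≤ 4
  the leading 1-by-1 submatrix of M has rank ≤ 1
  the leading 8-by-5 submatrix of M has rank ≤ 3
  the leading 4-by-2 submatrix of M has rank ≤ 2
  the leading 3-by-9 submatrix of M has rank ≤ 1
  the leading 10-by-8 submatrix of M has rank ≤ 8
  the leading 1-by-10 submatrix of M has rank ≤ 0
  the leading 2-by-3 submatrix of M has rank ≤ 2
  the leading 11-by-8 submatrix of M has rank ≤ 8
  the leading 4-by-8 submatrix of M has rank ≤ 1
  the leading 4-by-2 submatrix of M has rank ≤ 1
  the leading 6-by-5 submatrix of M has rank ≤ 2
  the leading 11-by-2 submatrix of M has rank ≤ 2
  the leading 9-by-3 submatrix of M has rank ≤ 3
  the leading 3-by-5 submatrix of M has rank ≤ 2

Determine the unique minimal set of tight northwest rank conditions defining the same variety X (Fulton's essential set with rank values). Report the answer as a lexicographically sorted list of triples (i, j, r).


Recovering R(i,j) via the rank-extension bound from the 19 conditions:

  R[1]: 0 | 0 | 0 | 0 | 0 | 0 | 0 | 0 | 0 | 0 | 1 | 1
  R[2]: 0 | 1 | 1 | 1 | 1 | 1 | 1 | 1 | 1 | 1 | 2 | 2
  R[3]: 0 | 1 | 1 | 1 | 1 | 1 | 1 | 1 | 1 | 2 | 3 | 3
  R[4]: 0 | 1 | 1 | 1 | 1 | 1 | 1 | 1 | 2 | 3 | 4 | 4
  R[5]: 1 | 2 | 2 | 2 | 2 | 2 | 2 | 2 | 3 | 4 | 5 | 5
  R[6]: 1 | 2 | 2 | 2 | 2 | 3 | 3 | 3 | 4 | 5 | 6 | 6
  R[7]: 1 | 2 | 2 | 3 | 3 | 4 | 4 | 4 | 5 | 6 | 7 | 7
  R[8]: 1 | 2 | 2 | 3 | 3 | 4 | 5 | 5 | 6 | 7 | 8 | 8
  R[9]: 1 | 2 | 2 | 3 | 4 | 5 | 6 | 6 | 7 | 8 | 9 | 9
  R[10]: 1 | 2 | 3 | 4 | 5 | 6 | 7 | 7 | 8 | 9 | 10 | 10
  R[11]: 1 | 2 | 3 | 4 | 5 | 6 | 7 | 8 | 9 | 10 | 11 | 11
  R[12]: 1 | 2 | 3 | 4 | 5 | 6 | 7 | 8 | 9 | 10 | 11 | 12

second differences of R give the permutation w = (11, 2, 10, 9, 1, 6, 4, 7, 5, 3, 8, 12).

ℓ(w)=33; the 7 essential cells (i,j,r):

[(1, 10, 0), (3, 9, 1), (4, 1, 0), (4, 8, 1), (6, 5, 2), (8, 5, 3), (9, 3, 2)]


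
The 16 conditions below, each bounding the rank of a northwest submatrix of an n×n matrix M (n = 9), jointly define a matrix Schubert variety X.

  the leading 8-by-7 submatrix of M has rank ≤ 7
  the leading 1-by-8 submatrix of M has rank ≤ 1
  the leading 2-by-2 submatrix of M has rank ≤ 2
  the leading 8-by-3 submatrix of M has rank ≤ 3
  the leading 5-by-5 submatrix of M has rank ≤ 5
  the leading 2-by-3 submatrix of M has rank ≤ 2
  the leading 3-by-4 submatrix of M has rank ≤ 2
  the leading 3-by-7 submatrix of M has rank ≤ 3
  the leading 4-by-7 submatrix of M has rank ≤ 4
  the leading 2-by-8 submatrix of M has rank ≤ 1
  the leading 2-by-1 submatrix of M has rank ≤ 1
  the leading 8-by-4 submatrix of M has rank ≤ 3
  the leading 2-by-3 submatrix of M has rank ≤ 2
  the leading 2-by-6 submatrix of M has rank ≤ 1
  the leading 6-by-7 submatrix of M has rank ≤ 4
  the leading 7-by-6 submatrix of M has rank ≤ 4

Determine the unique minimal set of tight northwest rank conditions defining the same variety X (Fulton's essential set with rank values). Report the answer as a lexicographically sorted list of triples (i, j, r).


Computing R[i][j] = min implied NW-rank bound (n=9, 16 conditions):

  R[1]: 1 | 1 | 1 | 1 | 1 | 1 | 1 | 1 | 1
  R[2]: 1 | 1 | 1 | 1 | 1 | 1 | 1 | 1 | 2
  R[3]: 1 | 2 | 2 | 2 | 2 | 2 | 2 | 2 | 3
  R[4]: 1 | 2 | 3 | 3 | 3 | 3 | 3 | 3 | 4
  R[5]: 1 | 2 | 3 | 3 | 4 | 4 | 4 | 4 | 5
  R[6]: 1 | 2 | 3 | 3 | 4 | 4 | 4 | 5 | 6
  R[7]: 1 | 2 | 3 | 3 | 4 | 4 | 5 | 6 | 7
  R[8]: 1 | 2 | 3 | 3 | 4 | 5 | 6 | 7 | 8
  R[9]: 1 | 2 | 3 | 4 | 5 | 6 | 7 | 8 | 9

so w = (1, 9, 2, 3, 5, 8, 7, 6, 4).

4 SE-corners of the 14-cell Rothe diagram give Ess(w):

[(2, 8, 1), (6, 7, 4), (7, 6, 4), (8, 4, 3)]


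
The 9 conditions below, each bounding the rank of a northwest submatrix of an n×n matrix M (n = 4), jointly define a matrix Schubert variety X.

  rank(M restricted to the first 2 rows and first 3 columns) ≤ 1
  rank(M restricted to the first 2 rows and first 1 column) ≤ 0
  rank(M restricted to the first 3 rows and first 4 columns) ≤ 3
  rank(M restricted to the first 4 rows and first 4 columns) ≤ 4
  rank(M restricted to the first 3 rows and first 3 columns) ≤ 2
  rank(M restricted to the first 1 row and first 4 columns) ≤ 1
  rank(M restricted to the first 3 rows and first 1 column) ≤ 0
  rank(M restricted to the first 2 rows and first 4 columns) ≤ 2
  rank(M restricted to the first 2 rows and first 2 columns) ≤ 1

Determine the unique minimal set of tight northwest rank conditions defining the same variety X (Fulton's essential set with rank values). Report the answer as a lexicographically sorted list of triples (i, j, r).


Reconstructing r_w from the 9 given conditions:

  i=1: 0, 1, 1, 1
  i=2: 0, 1, 1, 2
  i=3: 0, 1, 2, 3
  i=4: 1, 2, 3, 4

hence w(1..4) = (2, 4, 3, 1).

2 SE-corners of the 4-cell Rothe diagram give Ess(w):

[(2, 3, 1), (3, 1, 0)]
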